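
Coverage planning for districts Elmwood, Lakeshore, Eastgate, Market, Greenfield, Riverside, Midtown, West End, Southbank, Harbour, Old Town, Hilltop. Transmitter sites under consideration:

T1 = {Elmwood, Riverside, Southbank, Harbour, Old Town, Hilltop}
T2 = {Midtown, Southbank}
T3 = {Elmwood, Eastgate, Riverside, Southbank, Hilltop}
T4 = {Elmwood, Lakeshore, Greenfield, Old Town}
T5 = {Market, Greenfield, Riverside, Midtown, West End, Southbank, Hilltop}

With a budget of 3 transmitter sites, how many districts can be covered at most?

11

Choosing T1, T3, T5 covers {Elmwood, Eastgate, Market, Greenfield, Riverside, Midtown, West End, Southbank, Harbour, Old Town, Hilltop} — 11 districts.
No choice of 3 transmitter sites does better; here Lakeshore is left uncovered.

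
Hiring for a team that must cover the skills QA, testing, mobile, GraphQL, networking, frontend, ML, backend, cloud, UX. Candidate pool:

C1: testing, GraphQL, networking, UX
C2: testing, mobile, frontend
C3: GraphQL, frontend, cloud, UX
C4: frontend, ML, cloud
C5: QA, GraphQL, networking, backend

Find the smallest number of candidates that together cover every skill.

C1, C2, C4, C5 together cover {QA, testing, mobile, GraphQL, networking, frontend, ML, backend, cloud, UX} — every skill.
No 3 of the 5 candidates cover everything (all 10 triples fall short), so 4 is minimum.

4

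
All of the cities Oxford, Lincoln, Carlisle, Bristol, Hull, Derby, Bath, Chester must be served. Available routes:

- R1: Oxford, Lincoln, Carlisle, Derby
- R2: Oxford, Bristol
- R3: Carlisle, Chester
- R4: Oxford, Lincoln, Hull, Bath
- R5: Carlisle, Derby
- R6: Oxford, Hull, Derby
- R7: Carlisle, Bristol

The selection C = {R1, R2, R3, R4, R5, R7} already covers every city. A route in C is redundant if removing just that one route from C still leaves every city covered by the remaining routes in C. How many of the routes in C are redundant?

4

Drop R1: the rest still cover every city — redundant.
Drop R2: the rest still cover every city — redundant.
Drop R3: Chester uncovered — not redundant.
Drop R4: Hull, Bath uncovered — not redundant.
Drop R5: the rest still cover every city — redundant.
Drop R7: the rest still cover every city — redundant.
4 redundant: R1, R2, R5, R7.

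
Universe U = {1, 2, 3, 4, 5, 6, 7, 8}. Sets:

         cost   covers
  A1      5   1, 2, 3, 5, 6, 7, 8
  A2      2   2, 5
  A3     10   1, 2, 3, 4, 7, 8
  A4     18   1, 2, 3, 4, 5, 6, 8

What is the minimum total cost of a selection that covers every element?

A1, A3 cover every element at cost 5 + 10 = 15.
Any cover uses at least 2 sets; among all covering selections none totals below 15.

15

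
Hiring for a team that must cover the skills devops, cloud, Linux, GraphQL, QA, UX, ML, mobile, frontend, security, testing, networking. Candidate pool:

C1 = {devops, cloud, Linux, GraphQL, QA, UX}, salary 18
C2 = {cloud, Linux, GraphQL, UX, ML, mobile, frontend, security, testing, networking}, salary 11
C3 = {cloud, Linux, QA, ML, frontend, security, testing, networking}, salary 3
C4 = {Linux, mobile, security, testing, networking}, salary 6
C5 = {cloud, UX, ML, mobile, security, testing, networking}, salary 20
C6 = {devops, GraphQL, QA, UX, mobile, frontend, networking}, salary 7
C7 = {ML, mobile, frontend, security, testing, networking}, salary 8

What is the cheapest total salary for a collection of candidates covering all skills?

10

C3, C6 cover every skill at salary 3 + 7 = 10.
Any cover uses at least 2 candidates; among all covering selections none totals below 10.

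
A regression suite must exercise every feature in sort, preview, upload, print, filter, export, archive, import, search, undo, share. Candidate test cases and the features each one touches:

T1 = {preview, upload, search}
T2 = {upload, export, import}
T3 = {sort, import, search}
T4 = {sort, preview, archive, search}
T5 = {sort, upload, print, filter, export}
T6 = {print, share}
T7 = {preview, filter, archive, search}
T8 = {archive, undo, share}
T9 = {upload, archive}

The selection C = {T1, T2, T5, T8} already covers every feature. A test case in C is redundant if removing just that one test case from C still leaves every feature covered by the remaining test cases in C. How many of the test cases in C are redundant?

Drop T1: preview, search uncovered — not redundant.
Drop T2: import uncovered — not redundant.
Drop T5: sort, print, filter uncovered — not redundant.
Drop T8: archive, undo, share uncovered — not redundant.
None of the test cases in C is redundant.

0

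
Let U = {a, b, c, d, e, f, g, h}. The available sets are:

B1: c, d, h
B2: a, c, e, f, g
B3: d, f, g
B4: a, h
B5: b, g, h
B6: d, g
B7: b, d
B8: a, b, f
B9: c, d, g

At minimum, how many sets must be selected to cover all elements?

3

B1, B2, B5 together cover {a, b, c, d, e, f, g, h} — every element.
No 2 of the 9 sets cover everything (all 36 pairs fall short), so 3 is minimum.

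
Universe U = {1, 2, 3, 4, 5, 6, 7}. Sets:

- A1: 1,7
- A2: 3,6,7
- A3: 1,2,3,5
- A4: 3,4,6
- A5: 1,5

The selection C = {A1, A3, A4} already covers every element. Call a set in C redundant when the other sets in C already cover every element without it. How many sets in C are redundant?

Drop A1: 7 uncovered — not redundant.
Drop A3: 2, 5 uncovered — not redundant.
Drop A4: 4, 6 uncovered — not redundant.
None of the sets in C is redundant.

0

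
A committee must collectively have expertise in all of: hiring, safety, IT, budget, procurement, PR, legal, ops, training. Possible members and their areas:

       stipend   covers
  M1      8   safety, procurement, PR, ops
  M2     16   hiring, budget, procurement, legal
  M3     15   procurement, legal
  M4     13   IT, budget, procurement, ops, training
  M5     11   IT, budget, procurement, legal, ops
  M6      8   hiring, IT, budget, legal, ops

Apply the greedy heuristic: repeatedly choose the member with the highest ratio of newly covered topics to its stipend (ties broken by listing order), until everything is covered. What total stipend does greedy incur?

Pick 1: M6 adds 5 new (hiring, IT, budget, legal, ops) at stipend 8 (ratio 5/8).
Pick 2: M1 adds 3 new (safety, procurement, PR) at stipend 8 (ratio 3/8).
Pick 3: M4 adds 1 new (training) at stipend 13 (ratio 1/13).
Greedy total stipend: 8 + 8 + 13 = 29.

29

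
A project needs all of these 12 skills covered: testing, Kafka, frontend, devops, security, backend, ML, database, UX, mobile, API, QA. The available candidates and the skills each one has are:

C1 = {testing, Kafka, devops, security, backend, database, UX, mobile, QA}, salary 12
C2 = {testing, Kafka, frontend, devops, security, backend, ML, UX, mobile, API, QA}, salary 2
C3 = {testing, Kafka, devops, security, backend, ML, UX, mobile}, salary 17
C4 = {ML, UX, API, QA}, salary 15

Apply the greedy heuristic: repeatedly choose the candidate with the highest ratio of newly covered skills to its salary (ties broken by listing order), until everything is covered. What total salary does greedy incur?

Pick 1: C2 adds 11 new (testing, Kafka, frontend, devops, security, backend, ML, UX, mobile, API, QA) at salary 2 (ratio 11/2).
Pick 2: C1 adds 1 new (database) at salary 12 (ratio 1/12).
Greedy total salary: 2 + 12 = 14.

14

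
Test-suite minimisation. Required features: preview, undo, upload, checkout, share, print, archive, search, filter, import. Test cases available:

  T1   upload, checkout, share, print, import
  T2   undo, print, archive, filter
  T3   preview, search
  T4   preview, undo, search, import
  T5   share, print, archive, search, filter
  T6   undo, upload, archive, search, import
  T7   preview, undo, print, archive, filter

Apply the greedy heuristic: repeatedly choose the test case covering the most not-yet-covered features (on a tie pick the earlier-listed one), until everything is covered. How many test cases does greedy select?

3

Pick 1: T1 covers 5 new features (upload, checkout, share, print, import).
Pick 2: T7 covers 4 new features (preview, undo, archive, filter).
Pick 3: T3 covers 1 new features (search).
Greedy uses 3 test cases.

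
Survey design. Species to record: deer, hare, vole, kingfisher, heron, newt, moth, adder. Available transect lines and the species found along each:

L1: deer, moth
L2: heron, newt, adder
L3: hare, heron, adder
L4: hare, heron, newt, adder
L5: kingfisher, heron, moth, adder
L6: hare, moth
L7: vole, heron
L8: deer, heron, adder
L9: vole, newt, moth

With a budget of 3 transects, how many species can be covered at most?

7

Choosing L1, L3, L9 covers {deer, hare, vole, heron, newt, moth, adder} — 7 species.
No choice of 3 transects does better; here kingfisher is left uncovered.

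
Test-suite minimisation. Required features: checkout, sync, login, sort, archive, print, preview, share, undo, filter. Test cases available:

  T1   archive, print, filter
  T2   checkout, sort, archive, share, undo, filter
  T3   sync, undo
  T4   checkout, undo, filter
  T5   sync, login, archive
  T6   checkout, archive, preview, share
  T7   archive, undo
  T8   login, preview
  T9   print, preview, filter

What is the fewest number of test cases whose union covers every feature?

3

T2, T5, T9 together cover {checkout, sync, login, sort, archive, print, preview, share, undo, filter} — every feature.
No 2 of the 9 test cases cover everything (all 36 pairs fall short), so 3 is minimum.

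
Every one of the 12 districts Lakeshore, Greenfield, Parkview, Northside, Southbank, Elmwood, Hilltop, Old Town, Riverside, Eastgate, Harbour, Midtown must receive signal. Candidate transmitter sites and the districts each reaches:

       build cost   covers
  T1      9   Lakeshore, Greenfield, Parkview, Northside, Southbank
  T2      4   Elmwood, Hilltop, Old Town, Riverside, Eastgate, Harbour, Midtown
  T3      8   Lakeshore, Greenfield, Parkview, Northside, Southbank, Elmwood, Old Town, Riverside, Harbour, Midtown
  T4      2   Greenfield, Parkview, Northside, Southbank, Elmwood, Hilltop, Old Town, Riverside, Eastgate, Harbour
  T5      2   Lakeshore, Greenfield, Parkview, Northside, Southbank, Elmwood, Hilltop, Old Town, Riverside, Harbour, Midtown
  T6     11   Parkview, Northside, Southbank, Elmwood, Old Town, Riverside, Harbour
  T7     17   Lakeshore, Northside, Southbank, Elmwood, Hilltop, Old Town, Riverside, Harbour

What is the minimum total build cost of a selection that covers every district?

4

T4, T5 cover every district at build cost 2 + 2 = 4.
Any cover uses at least 2 transmitter sites; among all covering selections none totals below 4.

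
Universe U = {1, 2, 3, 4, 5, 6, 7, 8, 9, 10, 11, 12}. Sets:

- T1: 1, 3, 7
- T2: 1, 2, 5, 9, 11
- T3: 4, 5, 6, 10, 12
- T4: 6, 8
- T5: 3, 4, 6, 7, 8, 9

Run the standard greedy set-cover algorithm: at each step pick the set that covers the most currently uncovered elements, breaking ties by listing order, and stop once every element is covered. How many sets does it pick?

3

Pick 1: T5 covers 6 new elements (3, 4, 6, 7, 8, 9).
Pick 2: T2 covers 4 new elements (1, 2, 5, 11).
Pick 3: T3 covers 2 new elements (10, 12).
Greedy uses 3 sets.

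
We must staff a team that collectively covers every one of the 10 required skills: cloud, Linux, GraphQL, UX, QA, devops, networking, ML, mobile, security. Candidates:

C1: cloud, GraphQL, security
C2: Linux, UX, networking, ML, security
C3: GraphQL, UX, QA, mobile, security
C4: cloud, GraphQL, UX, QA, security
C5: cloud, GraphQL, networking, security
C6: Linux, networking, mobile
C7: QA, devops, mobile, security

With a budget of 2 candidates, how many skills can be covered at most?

Choosing C2, C3 covers {Linux, GraphQL, UX, QA, networking, ML, mobile, security} — 8 skills.
No choice of 2 candidates does better; here cloud, devops are left uncovered.

8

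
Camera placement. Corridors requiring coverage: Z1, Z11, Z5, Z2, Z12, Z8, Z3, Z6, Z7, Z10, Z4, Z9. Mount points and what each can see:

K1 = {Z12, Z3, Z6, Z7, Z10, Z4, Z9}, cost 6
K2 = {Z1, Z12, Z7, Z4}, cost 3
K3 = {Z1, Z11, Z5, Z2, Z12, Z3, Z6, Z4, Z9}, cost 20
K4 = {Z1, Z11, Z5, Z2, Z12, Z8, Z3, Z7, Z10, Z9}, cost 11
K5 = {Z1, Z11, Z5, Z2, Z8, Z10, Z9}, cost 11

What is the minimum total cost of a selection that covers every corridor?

K1, K4 cover every corridor at cost 6 + 11 = 17.
Any cover uses at least 2 camera mounts; among all covering selections none totals below 17.
Greedy by coverage-per-cost would pick K2, K1, K4 for 20 — worse than the optimum 17.

17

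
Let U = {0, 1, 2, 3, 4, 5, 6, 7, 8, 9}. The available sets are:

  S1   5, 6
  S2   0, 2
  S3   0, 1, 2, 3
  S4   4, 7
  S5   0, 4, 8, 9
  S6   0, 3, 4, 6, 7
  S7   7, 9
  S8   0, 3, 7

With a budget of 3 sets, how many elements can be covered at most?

9

Choosing S1, S3, S5 covers {0, 1, 2, 3, 4, 5, 6, 8, 9} — 9 elements.
No choice of 3 sets does better; here 7 is left uncovered.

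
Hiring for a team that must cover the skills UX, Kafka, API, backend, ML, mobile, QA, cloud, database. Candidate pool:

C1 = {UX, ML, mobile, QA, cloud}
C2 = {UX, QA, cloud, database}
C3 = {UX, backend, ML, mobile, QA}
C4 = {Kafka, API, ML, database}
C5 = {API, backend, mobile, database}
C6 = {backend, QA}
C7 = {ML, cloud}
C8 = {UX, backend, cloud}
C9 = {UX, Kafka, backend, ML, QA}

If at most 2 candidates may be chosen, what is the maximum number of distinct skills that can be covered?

Choosing C1, C4 covers {UX, Kafka, API, ML, mobile, QA, cloud, database} — 8 skills.
No choice of 2 candidates does better; here backend is left uncovered.

8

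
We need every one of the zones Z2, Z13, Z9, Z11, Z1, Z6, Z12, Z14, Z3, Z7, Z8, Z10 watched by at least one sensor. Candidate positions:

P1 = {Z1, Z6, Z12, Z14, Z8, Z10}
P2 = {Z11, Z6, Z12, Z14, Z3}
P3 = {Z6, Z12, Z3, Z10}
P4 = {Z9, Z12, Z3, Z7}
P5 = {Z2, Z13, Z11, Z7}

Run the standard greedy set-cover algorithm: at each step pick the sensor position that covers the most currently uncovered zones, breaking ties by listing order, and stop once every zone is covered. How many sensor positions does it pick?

Pick 1: P1 covers 6 new zones (Z1, Z6, Z12, Z14, Z8, Z10).
Pick 2: P5 covers 4 new zones (Z2, Z13, Z11, Z7).
Pick 3: P4 covers 2 new zones (Z9, Z3).
Greedy uses 3 sensor positions.

3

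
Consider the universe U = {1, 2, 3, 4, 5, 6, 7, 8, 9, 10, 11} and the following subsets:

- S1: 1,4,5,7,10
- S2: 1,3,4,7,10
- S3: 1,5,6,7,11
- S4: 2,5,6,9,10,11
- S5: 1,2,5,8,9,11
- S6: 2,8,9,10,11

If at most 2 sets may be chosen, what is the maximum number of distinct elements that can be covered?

Choosing S2, S4 covers {1, 2, 3, 4, 5, 6, 7, 9, 10, 11} — 10 elements.
No choice of 2 sets does better; here 8 is left uncovered.

10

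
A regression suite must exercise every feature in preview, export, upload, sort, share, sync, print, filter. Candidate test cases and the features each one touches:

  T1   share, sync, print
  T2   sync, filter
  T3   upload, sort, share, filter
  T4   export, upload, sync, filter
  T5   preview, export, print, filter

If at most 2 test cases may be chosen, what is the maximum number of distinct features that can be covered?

7

Choosing T3, T5 covers {preview, export, upload, sort, share, print, filter} — 7 features.
No choice of 2 test cases does better; here sync is left uncovered.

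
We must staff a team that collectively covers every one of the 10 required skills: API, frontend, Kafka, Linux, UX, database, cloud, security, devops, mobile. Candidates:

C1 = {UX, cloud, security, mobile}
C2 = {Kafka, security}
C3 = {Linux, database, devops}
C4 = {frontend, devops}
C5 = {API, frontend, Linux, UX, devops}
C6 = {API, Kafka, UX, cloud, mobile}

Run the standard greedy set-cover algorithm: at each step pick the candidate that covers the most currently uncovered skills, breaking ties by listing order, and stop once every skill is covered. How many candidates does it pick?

4

Pick 1: C5 covers 5 new skills (API, frontend, Linux, UX, devops).
Pick 2: C1 covers 3 new skills (cloud, security, mobile).
Pick 3: C2 covers 1 new skills (Kafka).
Pick 4: C3 covers 1 new skills (database).
Greedy uses 4 candidates.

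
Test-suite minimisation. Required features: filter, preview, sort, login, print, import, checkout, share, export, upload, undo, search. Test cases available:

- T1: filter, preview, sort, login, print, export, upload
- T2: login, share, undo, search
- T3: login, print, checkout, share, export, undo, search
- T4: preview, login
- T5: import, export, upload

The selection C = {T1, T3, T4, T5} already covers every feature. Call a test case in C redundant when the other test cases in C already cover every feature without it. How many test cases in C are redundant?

Drop T1: filter, sort uncovered — not redundant.
Drop T3: checkout, share, undo, search uncovered — not redundant.
Drop T4: the rest still cover every feature — redundant.
Drop T5: import uncovered — not redundant.
1 redundant: T4.

1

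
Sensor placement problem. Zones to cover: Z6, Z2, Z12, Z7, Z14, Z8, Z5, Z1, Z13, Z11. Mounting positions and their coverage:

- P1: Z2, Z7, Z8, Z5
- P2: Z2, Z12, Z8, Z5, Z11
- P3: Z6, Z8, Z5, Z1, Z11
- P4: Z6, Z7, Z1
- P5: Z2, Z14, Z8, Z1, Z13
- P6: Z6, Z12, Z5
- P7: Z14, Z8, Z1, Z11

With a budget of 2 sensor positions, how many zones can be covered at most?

Choosing P2, P4 covers {Z6, Z2, Z12, Z7, Z8, Z5, Z1, Z11} — 8 zones.
No choice of 2 sensor positions does better; here Z14, Z13 are left uncovered.

8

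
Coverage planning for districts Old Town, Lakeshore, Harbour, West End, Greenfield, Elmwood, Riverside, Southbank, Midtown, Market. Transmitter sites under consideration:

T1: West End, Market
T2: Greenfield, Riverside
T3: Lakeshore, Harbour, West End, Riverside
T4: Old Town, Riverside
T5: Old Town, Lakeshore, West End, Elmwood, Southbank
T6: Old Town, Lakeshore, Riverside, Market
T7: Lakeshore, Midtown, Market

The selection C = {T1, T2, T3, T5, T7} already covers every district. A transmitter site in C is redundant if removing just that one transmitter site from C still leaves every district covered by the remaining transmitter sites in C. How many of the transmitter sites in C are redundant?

Drop T1: the rest still cover every district — redundant.
Drop T2: Greenfield uncovered — not redundant.
Drop T3: Harbour uncovered — not redundant.
Drop T5: Old Town, Elmwood, Southbank uncovered — not redundant.
Drop T7: Midtown uncovered — not redundant.
1 redundant: T1.

1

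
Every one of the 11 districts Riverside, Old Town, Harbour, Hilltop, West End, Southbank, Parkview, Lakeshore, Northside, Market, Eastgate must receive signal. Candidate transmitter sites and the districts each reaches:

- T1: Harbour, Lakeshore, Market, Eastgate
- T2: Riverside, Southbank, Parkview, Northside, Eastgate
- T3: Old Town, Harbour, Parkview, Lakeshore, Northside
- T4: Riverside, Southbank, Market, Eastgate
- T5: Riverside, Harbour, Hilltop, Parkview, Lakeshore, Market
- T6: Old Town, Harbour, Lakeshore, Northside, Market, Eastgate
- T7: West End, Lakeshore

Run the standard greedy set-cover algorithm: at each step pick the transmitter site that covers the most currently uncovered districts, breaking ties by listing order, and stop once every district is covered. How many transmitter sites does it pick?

Pick 1: T5 covers 6 new districts (Riverside, Harbour, Hilltop, Parkview, Lakeshore, Market).
Pick 2: T2 covers 3 new districts (Southbank, Northside, Eastgate).
Pick 3: T3 covers 1 new districts (Old Town).
Pick 4: T7 covers 1 new districts (West End).
Greedy uses 4 transmitter sites.

4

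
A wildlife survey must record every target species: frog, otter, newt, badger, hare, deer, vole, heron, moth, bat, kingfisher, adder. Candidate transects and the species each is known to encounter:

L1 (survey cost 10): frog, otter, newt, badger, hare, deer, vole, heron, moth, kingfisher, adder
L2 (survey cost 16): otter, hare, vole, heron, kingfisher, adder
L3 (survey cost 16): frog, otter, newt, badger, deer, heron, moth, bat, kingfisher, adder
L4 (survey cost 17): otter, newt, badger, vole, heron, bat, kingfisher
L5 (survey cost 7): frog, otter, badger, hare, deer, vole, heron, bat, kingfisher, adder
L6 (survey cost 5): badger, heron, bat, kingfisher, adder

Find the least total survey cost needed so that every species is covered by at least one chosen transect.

L1, L6 cover every species at survey cost 10 + 5 = 15.
Any cover uses at least 2 transects; among all covering selections none totals below 15.

15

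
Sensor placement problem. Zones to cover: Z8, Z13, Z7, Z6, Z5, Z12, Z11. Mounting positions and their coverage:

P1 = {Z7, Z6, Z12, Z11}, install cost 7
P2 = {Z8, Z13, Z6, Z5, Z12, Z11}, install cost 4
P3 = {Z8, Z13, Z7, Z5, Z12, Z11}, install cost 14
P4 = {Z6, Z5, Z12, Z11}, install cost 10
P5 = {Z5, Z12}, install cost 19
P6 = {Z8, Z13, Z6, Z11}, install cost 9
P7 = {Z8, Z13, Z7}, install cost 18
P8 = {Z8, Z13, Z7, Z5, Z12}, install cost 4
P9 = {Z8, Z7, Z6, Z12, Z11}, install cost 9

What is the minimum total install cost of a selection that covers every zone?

P2, P8 cover every zone at install cost 4 + 4 = 8.
Any cover uses at least 2 sensor positions; among all covering selections none totals below 8.

8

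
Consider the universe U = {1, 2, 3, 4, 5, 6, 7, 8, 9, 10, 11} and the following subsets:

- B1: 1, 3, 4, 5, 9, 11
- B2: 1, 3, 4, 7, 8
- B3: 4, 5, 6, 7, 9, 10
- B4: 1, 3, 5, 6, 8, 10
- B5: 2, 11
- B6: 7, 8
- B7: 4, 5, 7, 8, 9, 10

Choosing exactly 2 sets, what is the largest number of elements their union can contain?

Choosing B1, B3 covers {1, 3, 4, 5, 6, 7, 9, 10, 11} — 9 elements.
No choice of 2 sets does better; here 2, 8 are left uncovered.

9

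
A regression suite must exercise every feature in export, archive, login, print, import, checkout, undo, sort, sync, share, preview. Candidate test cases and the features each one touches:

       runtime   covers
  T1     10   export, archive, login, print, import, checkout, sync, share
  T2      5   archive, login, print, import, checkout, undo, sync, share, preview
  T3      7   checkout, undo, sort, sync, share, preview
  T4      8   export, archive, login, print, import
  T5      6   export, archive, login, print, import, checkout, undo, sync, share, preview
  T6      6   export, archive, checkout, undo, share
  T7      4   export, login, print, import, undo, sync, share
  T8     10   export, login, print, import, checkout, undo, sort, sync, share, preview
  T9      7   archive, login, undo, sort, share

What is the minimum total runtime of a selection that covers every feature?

13

T3, T5 cover every feature at runtime 7 + 6 = 13.
Any cover uses at least 2 test cases; among all covering selections none totals below 13.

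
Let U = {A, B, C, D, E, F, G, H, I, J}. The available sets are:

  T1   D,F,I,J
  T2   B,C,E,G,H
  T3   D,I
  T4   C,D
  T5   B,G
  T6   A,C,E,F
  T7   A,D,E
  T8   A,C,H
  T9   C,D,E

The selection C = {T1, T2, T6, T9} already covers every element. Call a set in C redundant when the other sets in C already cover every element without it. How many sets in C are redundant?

Drop T1: I, J uncovered — not redundant.
Drop T2: B, G, H uncovered — not redundant.
Drop T6: A uncovered — not redundant.
Drop T9: the rest still cover every element — redundant.
1 redundant: T9.

1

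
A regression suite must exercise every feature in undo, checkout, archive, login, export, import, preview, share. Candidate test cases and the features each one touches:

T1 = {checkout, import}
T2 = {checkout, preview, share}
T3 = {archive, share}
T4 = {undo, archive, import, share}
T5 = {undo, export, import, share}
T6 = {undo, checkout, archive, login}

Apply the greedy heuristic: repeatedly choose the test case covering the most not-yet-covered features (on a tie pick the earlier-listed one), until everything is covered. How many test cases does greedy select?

4

Pick 1: T4 covers 4 new features (undo, archive, import, share).
Pick 2: T2 covers 2 new features (checkout, preview).
Pick 3: T5 covers 1 new features (export).
Pick 4: T6 covers 1 new features (login).
Greedy uses 4 test cases. (The true minimum is 3.)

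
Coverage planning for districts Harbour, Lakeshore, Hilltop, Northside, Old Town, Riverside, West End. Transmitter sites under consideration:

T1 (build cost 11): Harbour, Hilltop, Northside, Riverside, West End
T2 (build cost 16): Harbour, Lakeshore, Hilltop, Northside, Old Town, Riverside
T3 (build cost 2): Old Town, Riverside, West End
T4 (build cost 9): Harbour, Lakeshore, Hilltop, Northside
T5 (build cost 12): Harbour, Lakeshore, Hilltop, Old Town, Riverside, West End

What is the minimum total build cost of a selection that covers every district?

T3, T4 cover every district at build cost 2 + 9 = 11.
Any cover uses at least 2 transmitter sites; among all covering selections none totals below 11.

11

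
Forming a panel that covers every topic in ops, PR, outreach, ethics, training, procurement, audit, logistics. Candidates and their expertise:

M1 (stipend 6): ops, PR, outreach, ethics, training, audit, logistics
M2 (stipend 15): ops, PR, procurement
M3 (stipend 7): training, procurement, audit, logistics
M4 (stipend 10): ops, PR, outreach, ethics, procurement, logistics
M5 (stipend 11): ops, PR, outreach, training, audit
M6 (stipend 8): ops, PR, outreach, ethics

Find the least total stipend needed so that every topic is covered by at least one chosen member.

M1, M3 cover every topic at stipend 6 + 7 = 13.
Any cover uses at least 2 members; among all covering selections none totals below 13.

13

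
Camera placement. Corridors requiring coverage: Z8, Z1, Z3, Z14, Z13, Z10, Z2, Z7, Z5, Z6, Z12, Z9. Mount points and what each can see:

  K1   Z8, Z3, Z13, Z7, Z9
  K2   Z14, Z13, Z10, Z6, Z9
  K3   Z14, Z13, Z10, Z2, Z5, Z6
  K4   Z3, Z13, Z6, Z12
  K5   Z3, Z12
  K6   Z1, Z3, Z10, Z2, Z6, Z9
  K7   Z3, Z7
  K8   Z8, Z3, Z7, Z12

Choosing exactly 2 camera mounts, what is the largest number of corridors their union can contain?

Choosing K1, K3 covers {Z8, Z3, Z14, Z13, Z10, Z2, Z7, Z5, Z6, Z9} — 10 corridors.
No choice of 2 camera mounts does better; here Z1, Z12 are left uncovered.

10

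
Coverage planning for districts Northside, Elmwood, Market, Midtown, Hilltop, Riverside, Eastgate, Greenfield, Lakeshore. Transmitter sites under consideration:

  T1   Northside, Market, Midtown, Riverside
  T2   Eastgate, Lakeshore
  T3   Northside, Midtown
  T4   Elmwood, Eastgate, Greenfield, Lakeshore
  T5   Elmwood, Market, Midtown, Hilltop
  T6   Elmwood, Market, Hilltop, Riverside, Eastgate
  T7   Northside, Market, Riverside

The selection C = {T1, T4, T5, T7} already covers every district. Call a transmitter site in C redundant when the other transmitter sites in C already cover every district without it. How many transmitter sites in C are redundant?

Drop T1: the rest still cover every district — redundant.
Drop T4: Eastgate, Greenfield, Lakeshore uncovered — not redundant.
Drop T5: Hilltop uncovered — not redundant.
Drop T7: the rest still cover every district — redundant.
2 redundant: T1, T7.

2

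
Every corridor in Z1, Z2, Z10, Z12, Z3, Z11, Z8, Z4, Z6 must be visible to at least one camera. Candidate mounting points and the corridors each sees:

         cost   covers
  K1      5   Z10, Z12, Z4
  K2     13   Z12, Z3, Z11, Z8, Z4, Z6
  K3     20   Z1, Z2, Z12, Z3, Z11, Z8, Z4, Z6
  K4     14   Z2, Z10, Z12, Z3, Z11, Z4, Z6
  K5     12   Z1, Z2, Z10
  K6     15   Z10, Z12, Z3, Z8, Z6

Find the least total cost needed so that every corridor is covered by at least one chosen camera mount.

25

K1, K3 cover every corridor at cost 5 + 20 = 25.
Any cover uses at least 2 camera mounts; among all covering selections none totals below 25.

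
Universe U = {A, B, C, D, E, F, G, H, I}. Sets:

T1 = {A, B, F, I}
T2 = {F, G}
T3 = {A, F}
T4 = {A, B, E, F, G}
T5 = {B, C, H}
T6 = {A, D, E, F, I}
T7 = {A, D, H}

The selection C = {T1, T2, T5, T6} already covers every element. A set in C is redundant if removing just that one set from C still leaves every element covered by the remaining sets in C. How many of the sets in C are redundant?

Drop T1: the rest still cover every element — redundant.
Drop T2: G uncovered — not redundant.
Drop T5: C, H uncovered — not redundant.
Drop T6: D, E uncovered — not redundant.
1 redundant: T1.

1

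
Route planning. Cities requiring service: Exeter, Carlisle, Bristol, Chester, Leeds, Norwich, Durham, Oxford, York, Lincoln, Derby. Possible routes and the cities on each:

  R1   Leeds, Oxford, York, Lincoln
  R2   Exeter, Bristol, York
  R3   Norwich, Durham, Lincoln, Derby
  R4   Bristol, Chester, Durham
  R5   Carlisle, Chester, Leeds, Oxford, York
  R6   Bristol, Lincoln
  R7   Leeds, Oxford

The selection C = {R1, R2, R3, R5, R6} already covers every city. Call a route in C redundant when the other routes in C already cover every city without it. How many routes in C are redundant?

2

Drop R1: the rest still cover every city — redundant.
Drop R2: Exeter uncovered — not redundant.
Drop R3: Norwich, Durham, Derby uncovered — not redundant.
Drop R5: Carlisle, Chester uncovered — not redundant.
Drop R6: the rest still cover every city — redundant.
2 redundant: R1, R6.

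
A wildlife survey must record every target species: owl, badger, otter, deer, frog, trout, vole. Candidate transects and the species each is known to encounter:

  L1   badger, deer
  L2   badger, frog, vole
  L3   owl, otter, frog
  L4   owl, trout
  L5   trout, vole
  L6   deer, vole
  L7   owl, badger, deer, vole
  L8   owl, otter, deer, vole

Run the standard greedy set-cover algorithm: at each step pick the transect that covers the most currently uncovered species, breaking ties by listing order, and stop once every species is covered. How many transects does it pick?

3

Pick 1: L7 covers 4 new species (owl, badger, deer, vole).
Pick 2: L3 covers 2 new species (otter, frog).
Pick 3: L4 covers 1 new species (trout).
Greedy uses 3 transects.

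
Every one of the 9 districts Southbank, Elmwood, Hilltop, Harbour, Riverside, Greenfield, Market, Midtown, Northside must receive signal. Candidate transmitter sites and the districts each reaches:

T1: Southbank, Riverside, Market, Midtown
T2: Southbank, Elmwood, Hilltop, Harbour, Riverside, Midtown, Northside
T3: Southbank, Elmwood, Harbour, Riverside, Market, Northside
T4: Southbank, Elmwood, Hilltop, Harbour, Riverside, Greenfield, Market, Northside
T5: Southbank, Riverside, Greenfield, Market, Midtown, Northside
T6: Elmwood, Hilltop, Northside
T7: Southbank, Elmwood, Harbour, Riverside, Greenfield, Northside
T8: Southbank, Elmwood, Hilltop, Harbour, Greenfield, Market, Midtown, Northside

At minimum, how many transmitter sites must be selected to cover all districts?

T1, T4 together cover {Southbank, Elmwood, Hilltop, Harbour, Riverside, Greenfield, Market, Midtown, Northside} — every district.
No single transmitter site contains all 9 districts, so 2 is optimal.

2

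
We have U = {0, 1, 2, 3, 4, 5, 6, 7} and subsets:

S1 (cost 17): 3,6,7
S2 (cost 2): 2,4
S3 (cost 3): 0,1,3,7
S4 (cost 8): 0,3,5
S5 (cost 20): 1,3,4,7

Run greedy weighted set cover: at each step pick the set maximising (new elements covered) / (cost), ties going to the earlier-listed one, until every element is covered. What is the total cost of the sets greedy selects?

Pick 1: S3 adds 4 new (0, 1, 3, 7) at cost 3 (ratio 4/3).
Pick 2: S2 adds 2 new (2, 4) at cost 2 (ratio 2/2).
Pick 3: S4 adds 1 new (5) at cost 8 (ratio 1/8).
Pick 4: S1 adds 1 new (6) at cost 17 (ratio 1/17).
Greedy total cost: 3 + 2 + 8 + 17 = 30.

30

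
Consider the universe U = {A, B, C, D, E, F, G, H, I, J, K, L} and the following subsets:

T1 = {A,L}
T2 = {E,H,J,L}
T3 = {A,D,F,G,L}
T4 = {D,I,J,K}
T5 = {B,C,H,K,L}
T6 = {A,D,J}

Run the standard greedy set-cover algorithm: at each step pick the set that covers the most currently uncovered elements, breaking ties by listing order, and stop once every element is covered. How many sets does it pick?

Pick 1: T3 covers 5 new elements (A, D, F, G, L).
Pick 2: T5 covers 4 new elements (B, C, H, K).
Pick 3: T2 covers 2 new elements (E, J).
Pick 4: T4 covers 1 new elements (I).
Greedy uses 4 sets.

4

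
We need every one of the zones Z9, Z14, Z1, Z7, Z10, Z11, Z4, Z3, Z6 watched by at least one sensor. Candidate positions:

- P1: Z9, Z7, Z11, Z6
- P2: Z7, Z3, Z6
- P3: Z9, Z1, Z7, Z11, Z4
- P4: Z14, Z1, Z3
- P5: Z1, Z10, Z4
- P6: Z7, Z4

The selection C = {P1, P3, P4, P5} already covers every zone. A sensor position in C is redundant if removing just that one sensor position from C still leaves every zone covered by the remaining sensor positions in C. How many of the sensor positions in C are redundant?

1

Drop P1: Z6 uncovered — not redundant.
Drop P3: the rest still cover every zone — redundant.
Drop P4: Z14, Z3 uncovered — not redundant.
Drop P5: Z10 uncovered — not redundant.
1 redundant: P3.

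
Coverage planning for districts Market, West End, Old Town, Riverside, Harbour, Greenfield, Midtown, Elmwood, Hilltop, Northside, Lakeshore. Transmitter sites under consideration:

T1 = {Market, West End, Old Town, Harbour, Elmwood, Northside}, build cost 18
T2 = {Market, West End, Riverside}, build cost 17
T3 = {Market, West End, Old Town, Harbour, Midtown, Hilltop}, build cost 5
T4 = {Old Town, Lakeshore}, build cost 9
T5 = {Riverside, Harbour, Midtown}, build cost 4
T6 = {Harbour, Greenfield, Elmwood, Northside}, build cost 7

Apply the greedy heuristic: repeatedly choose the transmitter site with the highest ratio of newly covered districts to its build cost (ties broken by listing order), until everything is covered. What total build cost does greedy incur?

Pick 1: T3 adds 6 new (Market, West End, Old Town, Harbour, Midtown, Hilltop) at build cost 5 (ratio 6/5).
Pick 2: T6 adds 3 new (Greenfield, Elmwood, Northside) at build cost 7 (ratio 3/7).
Pick 3: T5 adds 1 new (Riverside) at build cost 4 (ratio 1/4).
Pick 4: T4 adds 1 new (Lakeshore) at build cost 9 (ratio 1/9).
Greedy total build cost: 5 + 7 + 4 + 9 = 25.

25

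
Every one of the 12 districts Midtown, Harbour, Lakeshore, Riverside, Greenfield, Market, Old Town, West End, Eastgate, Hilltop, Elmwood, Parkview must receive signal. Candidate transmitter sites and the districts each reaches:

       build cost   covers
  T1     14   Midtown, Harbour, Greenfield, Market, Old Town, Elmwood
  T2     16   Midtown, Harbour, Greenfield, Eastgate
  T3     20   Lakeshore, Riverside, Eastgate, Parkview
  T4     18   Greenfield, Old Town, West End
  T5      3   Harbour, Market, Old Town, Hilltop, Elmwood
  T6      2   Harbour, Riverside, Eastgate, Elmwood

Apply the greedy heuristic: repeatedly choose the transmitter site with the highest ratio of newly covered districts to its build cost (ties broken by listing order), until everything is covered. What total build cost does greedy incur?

Pick 1: T6 adds 4 new (Harbour, Riverside, Eastgate, Elmwood) at build cost 2 (ratio 4/2).
Pick 2: T5 adds 3 new (Market, Old Town, Hilltop) at build cost 3 (ratio 3/3).
Pick 3: T1 adds 2 new (Midtown, Greenfield) at build cost 14 (ratio 2/14).
Pick 4: T3 adds 2 new (Lakeshore, Parkview) at build cost 20 (ratio 2/20).
Pick 5: T4 adds 1 new (West End) at build cost 18 (ratio 1/18).
Greedy total build cost: 2 + 3 + 14 + 20 + 18 = 57. (The true optimum is 55, so greedy overshoots here.)

57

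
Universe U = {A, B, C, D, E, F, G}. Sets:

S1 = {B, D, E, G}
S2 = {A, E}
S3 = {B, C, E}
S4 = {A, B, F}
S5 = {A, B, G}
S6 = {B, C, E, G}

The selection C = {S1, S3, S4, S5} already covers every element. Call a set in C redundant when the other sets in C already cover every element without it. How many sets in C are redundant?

Drop S1: D uncovered — not redundant.
Drop S3: C uncovered — not redundant.
Drop S4: F uncovered — not redundant.
Drop S5: the rest still cover every element — redundant.
1 redundant: S5.

1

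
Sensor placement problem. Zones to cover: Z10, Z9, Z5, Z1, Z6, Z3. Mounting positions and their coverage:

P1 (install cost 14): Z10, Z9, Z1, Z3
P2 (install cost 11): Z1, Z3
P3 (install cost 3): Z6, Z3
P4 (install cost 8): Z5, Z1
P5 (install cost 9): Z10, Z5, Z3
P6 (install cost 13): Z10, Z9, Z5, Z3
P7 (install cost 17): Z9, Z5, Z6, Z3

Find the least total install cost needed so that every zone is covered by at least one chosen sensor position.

P3, P4, P6 cover every zone at install cost 3 + 8 + 13 = 24.
Any cover uses at least 2 sensor positions; among all covering selections none totals below 24.

24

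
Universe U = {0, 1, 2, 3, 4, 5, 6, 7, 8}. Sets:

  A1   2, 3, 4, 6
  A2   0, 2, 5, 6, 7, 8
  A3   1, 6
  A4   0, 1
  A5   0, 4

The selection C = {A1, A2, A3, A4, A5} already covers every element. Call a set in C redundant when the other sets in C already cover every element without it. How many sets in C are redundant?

3

Drop A1: 3 uncovered — not redundant.
Drop A2: 5, 7, 8 uncovered — not redundant.
Drop A3: the rest still cover every element — redundant.
Drop A4: the rest still cover every element — redundant.
Drop A5: the rest still cover every element — redundant.
3 redundant: A3, A4, A5.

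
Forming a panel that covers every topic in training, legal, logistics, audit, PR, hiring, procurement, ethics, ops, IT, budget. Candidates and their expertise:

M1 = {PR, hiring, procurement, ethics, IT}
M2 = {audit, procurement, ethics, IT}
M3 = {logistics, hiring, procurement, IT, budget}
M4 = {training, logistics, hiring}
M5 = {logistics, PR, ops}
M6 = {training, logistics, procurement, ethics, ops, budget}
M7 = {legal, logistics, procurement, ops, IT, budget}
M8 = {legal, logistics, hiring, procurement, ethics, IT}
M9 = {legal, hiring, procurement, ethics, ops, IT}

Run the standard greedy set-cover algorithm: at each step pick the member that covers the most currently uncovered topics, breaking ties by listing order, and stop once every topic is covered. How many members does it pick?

4

Pick 1: M6 covers 6 new topics (training, logistics, procurement, ethics, ops, budget).
Pick 2: M1 covers 3 new topics (PR, hiring, IT).
Pick 3: M2 covers 1 new topics (audit).
Pick 4: M7 covers 1 new topics (legal).
Greedy uses 4 members.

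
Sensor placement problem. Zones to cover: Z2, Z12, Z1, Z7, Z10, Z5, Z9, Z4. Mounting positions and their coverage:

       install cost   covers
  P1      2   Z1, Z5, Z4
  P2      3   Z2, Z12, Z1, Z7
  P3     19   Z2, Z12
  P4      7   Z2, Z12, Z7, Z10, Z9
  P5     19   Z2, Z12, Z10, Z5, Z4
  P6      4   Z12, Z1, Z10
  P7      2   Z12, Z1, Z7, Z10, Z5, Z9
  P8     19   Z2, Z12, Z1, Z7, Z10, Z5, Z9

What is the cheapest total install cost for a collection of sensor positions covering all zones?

7

P1, P2, P7 cover every zone at install cost 2 + 3 + 2 = 7.
Any cover uses at least 2 sensor positions; among all covering selections none totals below 7.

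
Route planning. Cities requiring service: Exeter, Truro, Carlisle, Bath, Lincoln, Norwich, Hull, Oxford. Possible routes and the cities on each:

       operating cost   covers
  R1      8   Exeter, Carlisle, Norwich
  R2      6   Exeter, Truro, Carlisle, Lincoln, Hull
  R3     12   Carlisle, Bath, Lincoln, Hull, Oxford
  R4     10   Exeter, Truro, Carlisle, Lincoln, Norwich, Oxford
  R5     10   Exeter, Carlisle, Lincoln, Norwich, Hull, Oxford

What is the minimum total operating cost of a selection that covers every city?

R3, R4 cover every city at operating cost 12 + 10 = 22.
Any cover uses at least 2 routes; among all covering selections none totals below 22.

22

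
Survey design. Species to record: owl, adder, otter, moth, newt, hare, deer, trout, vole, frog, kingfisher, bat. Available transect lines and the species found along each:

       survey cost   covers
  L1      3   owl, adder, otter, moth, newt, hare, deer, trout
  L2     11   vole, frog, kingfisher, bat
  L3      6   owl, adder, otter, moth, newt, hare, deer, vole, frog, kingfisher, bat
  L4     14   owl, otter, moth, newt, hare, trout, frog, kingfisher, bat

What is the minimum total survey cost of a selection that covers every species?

9

L1, L3 cover every species at survey cost 3 + 6 = 9.
Any cover uses at least 2 transects; among all covering selections none totals below 9.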